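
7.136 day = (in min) 1.028e+04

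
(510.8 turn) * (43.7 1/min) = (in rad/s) 2338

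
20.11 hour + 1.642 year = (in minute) 8.642e+05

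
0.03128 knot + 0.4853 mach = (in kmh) 594.9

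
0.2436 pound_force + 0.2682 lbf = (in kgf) 0.2321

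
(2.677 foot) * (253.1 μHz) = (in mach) 6.065e-07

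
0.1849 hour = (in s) 665.6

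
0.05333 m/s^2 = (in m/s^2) 0.05333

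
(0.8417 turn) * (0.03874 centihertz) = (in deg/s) 0.1174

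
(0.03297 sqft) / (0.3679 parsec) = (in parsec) 8.744e-36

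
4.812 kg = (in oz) 169.7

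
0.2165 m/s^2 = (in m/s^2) 0.2165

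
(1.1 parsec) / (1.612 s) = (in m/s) 2.106e+16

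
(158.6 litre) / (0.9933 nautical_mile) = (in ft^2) 0.000928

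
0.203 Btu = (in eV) 1.337e+21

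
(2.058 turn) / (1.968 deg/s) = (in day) 0.004357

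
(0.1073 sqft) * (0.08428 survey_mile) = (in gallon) 357.2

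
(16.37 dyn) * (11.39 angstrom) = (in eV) 1.164e+06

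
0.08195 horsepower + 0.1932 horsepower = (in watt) 205.2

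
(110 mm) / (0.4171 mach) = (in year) 2.456e-11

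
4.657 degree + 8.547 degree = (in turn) 0.03668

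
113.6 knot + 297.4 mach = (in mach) 297.6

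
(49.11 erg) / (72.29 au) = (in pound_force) 1.021e-19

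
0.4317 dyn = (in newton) 4.317e-06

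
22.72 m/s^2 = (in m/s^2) 22.72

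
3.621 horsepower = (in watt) 2700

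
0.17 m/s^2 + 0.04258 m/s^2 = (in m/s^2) 0.2126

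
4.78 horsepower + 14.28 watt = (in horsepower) 4.799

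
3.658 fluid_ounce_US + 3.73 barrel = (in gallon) 156.7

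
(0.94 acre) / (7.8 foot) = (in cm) 1.6e+05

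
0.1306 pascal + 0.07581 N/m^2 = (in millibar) 0.002064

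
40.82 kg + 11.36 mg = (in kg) 40.82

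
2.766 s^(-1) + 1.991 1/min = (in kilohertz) 0.002799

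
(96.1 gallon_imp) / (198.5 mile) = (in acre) 3.379e-10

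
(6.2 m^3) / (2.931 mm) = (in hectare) 0.2115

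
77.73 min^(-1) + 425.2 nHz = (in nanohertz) 1.296e+09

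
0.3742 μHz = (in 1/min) 2.245e-05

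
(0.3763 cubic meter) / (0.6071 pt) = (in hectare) 0.1757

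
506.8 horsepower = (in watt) 3.779e+05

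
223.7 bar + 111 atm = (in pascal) 3.362e+07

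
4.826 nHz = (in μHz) 0.004826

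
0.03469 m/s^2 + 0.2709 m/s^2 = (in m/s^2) 0.3056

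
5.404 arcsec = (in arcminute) 0.09007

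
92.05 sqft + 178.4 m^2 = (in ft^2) 2012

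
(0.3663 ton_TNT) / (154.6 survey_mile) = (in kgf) 628.1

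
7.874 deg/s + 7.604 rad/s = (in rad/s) 7.741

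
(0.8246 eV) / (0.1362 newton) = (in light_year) 1.025e-34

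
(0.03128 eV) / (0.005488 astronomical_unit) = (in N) 6.104e-30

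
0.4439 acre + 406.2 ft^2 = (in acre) 0.4532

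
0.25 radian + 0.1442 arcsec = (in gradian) 15.92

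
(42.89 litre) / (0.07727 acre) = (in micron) 137.2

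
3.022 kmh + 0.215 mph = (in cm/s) 93.56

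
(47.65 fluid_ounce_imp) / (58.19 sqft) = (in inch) 0.00986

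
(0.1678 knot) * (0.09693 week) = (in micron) 5.061e+09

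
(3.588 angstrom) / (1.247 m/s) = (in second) 2.877e-10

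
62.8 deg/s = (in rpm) 10.47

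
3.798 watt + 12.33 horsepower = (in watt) 9198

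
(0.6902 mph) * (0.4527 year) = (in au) 2.945e-05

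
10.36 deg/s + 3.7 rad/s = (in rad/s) 3.881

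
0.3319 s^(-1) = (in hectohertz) 0.003319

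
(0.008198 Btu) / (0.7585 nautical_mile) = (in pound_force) 0.001384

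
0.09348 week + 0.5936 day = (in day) 1.248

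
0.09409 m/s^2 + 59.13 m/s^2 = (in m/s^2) 59.22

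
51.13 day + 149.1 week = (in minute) 1.577e+06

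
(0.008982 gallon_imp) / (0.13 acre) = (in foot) 2.546e-07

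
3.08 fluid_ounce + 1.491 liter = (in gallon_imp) 0.348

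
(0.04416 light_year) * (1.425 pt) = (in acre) 5.19e+07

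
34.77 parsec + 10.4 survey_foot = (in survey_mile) 6.667e+14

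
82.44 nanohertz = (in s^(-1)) 8.244e-08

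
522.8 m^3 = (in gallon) 1.381e+05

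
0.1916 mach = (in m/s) 65.24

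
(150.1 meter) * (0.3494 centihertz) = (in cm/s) 52.44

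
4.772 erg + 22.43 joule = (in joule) 22.43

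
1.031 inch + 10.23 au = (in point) 4.338e+15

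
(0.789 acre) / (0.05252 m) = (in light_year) 6.426e-12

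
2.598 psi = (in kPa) 17.91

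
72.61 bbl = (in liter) 1.154e+04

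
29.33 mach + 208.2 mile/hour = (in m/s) 1.008e+04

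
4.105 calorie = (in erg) 1.718e+08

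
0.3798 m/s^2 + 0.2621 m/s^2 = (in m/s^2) 0.6419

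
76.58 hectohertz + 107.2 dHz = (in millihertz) 7.669e+06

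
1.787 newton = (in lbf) 0.4017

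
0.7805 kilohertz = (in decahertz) 78.05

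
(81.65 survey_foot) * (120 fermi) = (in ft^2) 3.215e-11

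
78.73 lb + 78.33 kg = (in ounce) 4023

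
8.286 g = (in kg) 0.008286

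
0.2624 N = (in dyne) 2.624e+04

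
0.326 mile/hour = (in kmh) 0.5246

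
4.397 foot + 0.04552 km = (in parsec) 1.519e-15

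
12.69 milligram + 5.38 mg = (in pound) 3.984e-05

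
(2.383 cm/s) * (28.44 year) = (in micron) 2.137e+13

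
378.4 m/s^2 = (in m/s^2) 378.4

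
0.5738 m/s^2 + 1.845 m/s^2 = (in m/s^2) 2.419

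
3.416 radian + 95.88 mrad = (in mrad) 3512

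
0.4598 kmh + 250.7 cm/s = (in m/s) 2.635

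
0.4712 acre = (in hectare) 0.1907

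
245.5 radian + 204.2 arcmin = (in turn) 39.08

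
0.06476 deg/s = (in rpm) 0.01079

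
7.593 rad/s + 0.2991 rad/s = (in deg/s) 452.2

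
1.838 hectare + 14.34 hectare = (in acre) 39.98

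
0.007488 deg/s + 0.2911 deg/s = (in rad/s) 0.005211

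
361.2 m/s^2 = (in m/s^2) 361.2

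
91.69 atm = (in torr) 6.968e+04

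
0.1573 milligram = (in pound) 3.468e-07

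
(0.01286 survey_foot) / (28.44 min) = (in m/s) 2.297e-06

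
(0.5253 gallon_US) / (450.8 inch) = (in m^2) 0.0001737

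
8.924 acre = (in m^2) 3.611e+04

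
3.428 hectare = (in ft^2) 3.69e+05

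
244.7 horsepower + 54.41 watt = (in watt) 1.825e+05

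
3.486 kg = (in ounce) 123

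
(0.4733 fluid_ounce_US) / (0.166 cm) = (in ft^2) 0.09076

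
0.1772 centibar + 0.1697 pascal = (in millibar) 1.774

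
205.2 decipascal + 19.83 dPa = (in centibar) 0.0225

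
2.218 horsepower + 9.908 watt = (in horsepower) 2.231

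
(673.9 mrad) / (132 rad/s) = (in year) 1.619e-10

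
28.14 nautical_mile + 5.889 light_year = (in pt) 1.579e+20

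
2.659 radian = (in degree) 152.3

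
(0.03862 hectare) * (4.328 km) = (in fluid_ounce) 5.652e+10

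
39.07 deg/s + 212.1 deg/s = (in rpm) 41.86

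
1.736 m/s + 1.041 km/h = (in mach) 0.005948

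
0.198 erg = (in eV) 1.236e+11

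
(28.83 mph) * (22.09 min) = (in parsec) 5.536e-13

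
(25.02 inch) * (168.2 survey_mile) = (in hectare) 17.2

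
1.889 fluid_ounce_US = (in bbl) 0.0003514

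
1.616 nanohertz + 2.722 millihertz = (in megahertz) 2.722e-09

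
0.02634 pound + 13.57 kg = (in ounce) 479.1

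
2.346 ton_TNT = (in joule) 9.816e+09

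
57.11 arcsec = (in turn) 4.407e-05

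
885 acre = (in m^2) 3.581e+06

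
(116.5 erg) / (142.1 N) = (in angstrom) 819.8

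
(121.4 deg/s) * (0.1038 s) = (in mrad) 219.9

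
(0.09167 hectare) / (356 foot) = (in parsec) 2.738e-16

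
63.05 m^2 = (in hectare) 0.006305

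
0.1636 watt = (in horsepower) 0.0002194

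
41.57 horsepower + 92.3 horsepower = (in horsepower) 133.9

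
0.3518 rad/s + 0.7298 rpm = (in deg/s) 24.54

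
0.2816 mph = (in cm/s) 12.59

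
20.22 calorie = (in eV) 5.28e+20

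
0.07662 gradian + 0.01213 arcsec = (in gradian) 0.07662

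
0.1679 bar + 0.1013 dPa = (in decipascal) 1.679e+05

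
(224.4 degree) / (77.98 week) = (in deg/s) 4.758e-06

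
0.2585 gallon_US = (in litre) 0.9785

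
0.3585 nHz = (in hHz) 3.585e-12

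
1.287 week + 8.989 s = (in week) 1.287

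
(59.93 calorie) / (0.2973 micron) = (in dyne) 8.434e+13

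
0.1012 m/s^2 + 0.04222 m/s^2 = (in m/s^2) 0.1434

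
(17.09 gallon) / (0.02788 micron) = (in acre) 573.4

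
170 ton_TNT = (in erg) 7.113e+18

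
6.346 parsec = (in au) 1.309e+06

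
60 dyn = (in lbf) 0.0001349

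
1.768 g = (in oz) 0.06236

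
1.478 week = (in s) 8.939e+05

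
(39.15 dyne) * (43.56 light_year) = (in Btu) 1.529e+11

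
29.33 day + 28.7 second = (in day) 29.33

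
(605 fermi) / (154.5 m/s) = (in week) 6.475e-21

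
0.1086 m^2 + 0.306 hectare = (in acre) 0.7562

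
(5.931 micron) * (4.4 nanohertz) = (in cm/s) 2.61e-12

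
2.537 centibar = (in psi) 0.368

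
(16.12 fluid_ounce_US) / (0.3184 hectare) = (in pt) 0.0004244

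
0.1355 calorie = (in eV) 3.539e+18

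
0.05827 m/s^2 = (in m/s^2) 0.05827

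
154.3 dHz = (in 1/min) 925.8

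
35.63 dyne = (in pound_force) 8.01e-05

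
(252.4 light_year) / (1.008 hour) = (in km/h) 2.369e+15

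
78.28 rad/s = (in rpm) 747.5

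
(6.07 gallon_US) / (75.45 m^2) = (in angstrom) 3.045e+06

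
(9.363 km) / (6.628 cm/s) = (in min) 2354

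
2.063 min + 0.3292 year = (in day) 120.2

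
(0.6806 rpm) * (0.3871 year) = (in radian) 8.701e+05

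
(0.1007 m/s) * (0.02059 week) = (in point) 3.555e+06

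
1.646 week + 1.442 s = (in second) 9.955e+05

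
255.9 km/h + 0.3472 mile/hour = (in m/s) 71.24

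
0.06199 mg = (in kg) 6.199e-08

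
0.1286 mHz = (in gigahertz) 1.286e-13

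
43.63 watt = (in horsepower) 0.05851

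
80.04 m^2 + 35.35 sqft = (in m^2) 83.32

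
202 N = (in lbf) 45.41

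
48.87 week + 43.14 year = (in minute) 2.317e+07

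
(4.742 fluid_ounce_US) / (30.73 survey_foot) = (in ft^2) 0.0001612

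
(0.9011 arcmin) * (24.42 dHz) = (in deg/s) 0.03667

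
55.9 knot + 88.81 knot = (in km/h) 268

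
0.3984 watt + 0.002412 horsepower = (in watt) 2.197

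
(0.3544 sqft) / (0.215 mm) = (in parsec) 4.963e-15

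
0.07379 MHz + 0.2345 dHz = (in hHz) 737.9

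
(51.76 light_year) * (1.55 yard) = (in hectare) 6.94e+13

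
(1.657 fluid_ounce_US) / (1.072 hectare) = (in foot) 1.5e-08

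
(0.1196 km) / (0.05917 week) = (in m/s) 0.003342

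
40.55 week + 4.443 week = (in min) 4.535e+05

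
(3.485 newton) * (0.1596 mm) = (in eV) 3.472e+15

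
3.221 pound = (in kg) 1.461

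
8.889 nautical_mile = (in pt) 4.667e+07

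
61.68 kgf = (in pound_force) 136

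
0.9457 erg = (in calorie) 2.26e-08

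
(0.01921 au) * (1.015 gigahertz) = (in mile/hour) 6.525e+18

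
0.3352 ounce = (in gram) 9.503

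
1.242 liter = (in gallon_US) 0.3281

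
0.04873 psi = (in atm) 0.003316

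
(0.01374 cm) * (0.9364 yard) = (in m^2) 0.0001176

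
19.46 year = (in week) 1015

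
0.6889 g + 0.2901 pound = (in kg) 0.1323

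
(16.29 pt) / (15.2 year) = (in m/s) 1.199e-11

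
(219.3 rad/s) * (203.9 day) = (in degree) 2.214e+11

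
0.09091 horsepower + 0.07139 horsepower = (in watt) 121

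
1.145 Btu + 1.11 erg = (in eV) 7.54e+21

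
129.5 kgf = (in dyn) 1.27e+08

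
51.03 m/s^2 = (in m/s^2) 51.03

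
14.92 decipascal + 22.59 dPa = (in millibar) 0.03751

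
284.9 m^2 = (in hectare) 0.02849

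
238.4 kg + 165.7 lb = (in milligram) 3.136e+08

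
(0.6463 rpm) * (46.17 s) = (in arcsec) 6.445e+05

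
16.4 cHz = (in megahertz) 1.64e-07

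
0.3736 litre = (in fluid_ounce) 12.63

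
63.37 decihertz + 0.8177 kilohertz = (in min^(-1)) 4.944e+04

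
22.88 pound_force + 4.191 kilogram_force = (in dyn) 1.429e+07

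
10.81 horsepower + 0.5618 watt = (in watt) 8062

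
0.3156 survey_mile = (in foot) 1666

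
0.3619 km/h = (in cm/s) 10.05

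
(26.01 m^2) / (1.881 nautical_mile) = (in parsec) 2.42e-19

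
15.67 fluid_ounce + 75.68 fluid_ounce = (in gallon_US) 0.7137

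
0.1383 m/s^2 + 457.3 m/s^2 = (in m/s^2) 457.4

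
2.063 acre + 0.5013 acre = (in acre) 2.564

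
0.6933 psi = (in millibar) 47.8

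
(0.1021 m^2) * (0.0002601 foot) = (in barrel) 5.091e-05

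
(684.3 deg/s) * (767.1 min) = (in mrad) 5.497e+08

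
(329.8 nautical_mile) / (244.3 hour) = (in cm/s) 69.45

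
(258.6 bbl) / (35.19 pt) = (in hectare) 0.3312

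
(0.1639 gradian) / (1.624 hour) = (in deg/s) 2.523e-05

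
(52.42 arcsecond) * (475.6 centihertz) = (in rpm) 0.01154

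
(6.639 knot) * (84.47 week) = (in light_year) 1.844e-08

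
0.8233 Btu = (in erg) 8.686e+09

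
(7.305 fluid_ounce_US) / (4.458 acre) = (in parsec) 3.881e-25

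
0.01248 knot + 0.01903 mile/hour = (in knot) 0.02902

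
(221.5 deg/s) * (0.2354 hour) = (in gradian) 2.086e+05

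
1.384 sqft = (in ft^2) 1.384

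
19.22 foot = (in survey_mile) 0.00364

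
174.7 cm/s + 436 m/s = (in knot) 850.9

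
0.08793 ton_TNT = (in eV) 2.296e+27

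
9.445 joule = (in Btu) 0.008952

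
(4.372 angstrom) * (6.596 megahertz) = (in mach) 8.469e-06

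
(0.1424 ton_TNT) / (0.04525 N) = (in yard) 1.44e+10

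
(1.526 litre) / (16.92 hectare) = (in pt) 2.557e-05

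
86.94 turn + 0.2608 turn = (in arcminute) 1.884e+06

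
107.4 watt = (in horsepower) 0.144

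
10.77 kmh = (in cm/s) 299.2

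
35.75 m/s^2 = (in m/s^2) 35.75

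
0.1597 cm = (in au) 1.068e-14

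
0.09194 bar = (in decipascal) 9.194e+04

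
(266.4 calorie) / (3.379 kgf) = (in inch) 1324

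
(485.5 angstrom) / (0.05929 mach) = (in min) 4.008e-11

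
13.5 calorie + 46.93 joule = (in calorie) 24.72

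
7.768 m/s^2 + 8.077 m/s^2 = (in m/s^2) 15.84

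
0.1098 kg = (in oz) 3.873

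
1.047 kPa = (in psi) 0.1519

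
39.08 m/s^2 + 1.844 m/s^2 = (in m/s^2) 40.92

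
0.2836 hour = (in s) 1021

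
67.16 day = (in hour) 1612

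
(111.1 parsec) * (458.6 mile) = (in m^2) 2.53e+24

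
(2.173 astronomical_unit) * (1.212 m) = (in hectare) 3.94e+07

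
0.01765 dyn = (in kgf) 1.8e-08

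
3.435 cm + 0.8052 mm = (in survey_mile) 2.184e-05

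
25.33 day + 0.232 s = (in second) 2.189e+06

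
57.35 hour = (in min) 3441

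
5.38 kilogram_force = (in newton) 52.76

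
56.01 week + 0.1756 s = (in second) 3.387e+07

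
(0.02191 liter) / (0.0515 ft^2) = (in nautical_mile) 2.473e-06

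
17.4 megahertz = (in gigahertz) 0.0174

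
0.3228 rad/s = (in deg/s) 18.5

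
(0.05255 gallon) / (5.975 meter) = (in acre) 8.227e-09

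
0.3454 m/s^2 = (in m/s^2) 0.3454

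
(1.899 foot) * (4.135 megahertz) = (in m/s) 2.393e+06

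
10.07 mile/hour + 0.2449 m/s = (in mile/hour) 10.62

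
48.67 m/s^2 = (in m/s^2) 48.67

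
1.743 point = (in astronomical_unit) 4.11e-15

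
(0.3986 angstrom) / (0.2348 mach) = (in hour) 1.385e-16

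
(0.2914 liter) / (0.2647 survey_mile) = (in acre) 1.69e-10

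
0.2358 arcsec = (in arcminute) 0.00393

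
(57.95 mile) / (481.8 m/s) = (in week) 0.0003201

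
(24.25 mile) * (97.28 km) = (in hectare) 3.797e+05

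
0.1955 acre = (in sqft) 8516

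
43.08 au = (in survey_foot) 2.114e+13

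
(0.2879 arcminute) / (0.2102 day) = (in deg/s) 2.642e-07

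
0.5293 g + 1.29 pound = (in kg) 0.5857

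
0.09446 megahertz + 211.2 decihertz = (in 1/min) 5.669e+06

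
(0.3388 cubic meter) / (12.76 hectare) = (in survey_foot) 8.711e-06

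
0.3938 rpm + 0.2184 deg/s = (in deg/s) 2.581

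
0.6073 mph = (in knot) 0.5277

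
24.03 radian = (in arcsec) 4.957e+06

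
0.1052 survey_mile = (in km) 0.1693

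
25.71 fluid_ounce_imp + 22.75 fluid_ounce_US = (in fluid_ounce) 47.45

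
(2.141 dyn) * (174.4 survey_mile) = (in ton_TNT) 1.436e-09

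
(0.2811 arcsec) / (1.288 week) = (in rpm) 1.671e-11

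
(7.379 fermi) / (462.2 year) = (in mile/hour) 1.132e-24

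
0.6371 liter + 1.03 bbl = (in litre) 164.4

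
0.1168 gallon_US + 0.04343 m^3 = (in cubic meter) 0.04387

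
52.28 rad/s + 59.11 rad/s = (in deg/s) 6382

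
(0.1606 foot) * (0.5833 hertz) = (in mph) 0.06387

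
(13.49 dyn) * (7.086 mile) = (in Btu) 0.001458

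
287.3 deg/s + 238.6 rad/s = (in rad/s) 243.6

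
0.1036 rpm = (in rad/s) 0.01085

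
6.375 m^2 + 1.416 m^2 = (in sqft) 83.86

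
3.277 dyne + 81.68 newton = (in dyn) 8.168e+06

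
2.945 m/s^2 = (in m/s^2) 2.945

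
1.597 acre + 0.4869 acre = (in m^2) 8433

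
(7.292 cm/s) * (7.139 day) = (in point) 1.275e+08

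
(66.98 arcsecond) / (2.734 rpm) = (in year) 3.597e-11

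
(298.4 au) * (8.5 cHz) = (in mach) 1.114e+10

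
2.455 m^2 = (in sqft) 26.43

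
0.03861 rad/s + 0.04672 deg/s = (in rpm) 0.3765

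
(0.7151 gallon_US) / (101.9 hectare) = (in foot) 8.715e-09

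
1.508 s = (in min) 0.02513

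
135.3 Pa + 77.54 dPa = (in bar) 0.001431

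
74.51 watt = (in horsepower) 0.09992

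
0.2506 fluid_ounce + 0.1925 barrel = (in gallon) 8.087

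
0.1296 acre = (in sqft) 5645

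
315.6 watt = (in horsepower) 0.4232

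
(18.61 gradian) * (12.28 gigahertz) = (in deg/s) 2.057e+11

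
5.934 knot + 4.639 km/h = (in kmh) 15.63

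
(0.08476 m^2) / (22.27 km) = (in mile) 2.365e-09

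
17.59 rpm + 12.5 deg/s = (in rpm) 19.67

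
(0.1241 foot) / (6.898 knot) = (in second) 0.01066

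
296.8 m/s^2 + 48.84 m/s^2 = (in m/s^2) 345.6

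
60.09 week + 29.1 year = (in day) 1.104e+04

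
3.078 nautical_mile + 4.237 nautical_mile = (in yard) 1.482e+04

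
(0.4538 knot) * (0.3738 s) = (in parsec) 2.828e-18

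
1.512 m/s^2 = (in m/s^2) 1.512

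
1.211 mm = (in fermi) 1.211e+12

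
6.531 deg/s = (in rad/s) 0.114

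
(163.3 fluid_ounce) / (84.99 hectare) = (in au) 3.798e-20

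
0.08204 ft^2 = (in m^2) 0.007622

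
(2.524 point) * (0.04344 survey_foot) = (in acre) 2.913e-09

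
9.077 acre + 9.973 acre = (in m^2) 7.709e+04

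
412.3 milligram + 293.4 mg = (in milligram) 705.7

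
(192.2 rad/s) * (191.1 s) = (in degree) 2.104e+06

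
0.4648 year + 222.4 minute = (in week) 24.26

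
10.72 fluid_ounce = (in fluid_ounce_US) 10.72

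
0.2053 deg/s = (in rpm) 0.03422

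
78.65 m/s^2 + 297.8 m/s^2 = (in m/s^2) 376.5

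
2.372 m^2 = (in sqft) 25.53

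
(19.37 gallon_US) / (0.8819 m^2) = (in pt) 235.7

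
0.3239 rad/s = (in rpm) 3.093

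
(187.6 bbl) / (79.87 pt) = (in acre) 0.2616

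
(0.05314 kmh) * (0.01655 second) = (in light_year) 2.582e-20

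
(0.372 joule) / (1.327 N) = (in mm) 280.3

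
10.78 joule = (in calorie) 2.576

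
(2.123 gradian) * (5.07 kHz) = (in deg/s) 9687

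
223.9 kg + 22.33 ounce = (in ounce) 7920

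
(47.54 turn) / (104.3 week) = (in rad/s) 4.735e-06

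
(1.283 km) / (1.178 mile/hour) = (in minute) 40.61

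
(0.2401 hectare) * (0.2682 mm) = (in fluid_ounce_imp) 2.266e+04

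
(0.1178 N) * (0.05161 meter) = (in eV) 3.795e+16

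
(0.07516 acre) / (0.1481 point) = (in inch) 2.292e+08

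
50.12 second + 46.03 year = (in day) 1.68e+04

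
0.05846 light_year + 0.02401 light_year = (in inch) 3.072e+16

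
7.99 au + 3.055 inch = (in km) 1.195e+09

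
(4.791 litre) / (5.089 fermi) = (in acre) 2.326e+08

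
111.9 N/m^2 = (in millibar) 1.119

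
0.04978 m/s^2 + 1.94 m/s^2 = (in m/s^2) 1.99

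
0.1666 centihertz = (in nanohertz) 1.666e+06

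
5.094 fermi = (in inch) 2.006e-13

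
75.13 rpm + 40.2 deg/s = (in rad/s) 8.569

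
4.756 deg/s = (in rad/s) 0.08301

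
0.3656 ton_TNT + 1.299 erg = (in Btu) 1.45e+06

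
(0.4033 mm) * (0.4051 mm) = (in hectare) 1.634e-11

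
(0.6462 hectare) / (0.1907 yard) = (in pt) 1.05e+08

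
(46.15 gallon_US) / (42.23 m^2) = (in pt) 11.73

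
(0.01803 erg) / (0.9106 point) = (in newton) 5.613e-06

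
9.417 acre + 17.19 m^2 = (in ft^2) 4.104e+05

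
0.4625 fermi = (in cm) 4.625e-14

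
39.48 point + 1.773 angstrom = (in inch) 0.5483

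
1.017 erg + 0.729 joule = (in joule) 0.729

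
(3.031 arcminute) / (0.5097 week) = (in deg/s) 1.639e-07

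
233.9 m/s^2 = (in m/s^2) 233.9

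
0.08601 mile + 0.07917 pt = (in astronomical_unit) 9.253e-10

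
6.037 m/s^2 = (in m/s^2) 6.037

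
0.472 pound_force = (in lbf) 0.472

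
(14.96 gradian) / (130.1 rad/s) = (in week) 2.986e-09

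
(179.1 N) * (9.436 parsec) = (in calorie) 1.246e+19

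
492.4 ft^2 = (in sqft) 492.4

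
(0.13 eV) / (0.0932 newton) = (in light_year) 2.362e-35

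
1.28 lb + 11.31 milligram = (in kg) 0.5806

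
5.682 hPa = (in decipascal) 5682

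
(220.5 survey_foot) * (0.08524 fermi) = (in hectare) 5.729e-19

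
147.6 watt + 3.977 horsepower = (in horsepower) 4.175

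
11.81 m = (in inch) 465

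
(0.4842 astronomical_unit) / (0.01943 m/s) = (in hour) 1.036e+09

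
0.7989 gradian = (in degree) 0.719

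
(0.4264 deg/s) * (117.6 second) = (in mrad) 875.2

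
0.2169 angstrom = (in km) 2.169e-14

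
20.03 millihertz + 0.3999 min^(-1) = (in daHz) 0.00267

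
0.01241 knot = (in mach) 1.875e-05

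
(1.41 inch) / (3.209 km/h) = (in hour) 1.116e-05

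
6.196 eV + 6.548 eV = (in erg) 2.042e-11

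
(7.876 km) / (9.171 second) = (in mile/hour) 1921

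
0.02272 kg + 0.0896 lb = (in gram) 63.36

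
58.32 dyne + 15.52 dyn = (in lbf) 0.000166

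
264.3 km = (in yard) 2.89e+05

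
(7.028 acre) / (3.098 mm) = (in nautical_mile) 4957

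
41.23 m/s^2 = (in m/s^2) 41.23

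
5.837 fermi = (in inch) 2.298e-13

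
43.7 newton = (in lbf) 9.824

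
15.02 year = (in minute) 7.895e+06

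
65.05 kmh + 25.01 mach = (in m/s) 8534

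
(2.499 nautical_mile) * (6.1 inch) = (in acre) 0.1772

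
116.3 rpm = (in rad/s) 12.18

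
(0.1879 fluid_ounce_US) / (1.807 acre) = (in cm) 7.599e-08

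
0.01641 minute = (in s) 0.9846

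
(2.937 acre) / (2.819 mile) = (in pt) 7426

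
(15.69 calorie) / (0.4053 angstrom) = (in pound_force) 3.641e+11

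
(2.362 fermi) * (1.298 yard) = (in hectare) 2.803e-19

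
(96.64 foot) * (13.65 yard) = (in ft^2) 3957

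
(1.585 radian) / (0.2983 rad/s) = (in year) 1.685e-07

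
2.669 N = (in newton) 2.669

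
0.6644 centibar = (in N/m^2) 664.4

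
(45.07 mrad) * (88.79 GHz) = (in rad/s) 4.002e+09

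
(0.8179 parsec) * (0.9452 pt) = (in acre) 2.079e+09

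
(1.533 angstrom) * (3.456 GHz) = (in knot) 1.03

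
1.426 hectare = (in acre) 3.524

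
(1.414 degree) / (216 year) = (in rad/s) 3.623e-12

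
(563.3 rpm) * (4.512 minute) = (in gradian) 1.017e+06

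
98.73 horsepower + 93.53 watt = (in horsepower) 98.86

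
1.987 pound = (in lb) 1.987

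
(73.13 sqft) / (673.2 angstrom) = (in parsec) 3.271e-09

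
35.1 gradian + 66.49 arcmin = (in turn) 0.09083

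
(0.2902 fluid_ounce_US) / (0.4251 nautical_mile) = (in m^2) 1.09e-08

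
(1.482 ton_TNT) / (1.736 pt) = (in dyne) 1.012e+18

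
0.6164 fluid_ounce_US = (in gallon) 0.004816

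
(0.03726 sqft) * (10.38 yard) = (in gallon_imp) 7.227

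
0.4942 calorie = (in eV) 1.291e+19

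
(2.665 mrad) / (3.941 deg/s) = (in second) 0.03874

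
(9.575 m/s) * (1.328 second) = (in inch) 500.6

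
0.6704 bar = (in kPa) 67.04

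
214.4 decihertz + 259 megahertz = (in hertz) 2.59e+08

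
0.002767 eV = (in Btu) 4.202e-25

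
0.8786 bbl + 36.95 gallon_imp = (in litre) 307.7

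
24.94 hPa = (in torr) 18.71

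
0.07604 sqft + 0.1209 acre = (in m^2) 489.3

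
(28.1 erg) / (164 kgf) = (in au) 1.168e-20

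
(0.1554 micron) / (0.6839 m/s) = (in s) 2.272e-07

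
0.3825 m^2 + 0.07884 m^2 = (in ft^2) 4.966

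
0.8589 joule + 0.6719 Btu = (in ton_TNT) 1.696e-07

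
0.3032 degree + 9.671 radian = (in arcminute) 3.326e+04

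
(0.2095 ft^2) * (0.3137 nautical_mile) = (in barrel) 71.12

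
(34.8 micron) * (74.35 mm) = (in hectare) 2.587e-10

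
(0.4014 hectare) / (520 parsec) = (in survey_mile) 1.554e-19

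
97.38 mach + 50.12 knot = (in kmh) 1.195e+05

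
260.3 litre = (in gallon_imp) 57.26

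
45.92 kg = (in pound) 101.2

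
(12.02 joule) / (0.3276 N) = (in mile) 0.0228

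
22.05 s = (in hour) 0.006125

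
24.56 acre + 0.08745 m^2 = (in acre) 24.56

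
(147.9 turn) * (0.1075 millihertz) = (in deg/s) 5.724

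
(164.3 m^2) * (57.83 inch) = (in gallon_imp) 5.309e+04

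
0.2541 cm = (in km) 2.541e-06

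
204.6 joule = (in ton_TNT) 4.89e-08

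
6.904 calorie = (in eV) 1.803e+20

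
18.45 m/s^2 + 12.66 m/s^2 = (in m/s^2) 31.11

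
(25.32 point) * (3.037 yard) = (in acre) 6.13e-06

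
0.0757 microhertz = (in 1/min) 4.542e-06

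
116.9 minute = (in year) 0.0002224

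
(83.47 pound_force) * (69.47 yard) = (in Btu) 22.36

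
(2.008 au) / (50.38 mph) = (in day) 1.544e+05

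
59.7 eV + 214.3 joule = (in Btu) 0.2031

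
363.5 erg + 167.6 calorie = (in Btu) 0.6646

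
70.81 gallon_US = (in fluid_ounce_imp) 9434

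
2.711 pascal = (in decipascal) 27.11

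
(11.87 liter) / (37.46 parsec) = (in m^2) 1.027e-20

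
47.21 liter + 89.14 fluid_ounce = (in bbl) 0.3135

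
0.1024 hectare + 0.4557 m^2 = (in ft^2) 1.103e+04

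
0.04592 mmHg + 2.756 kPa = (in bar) 0.02762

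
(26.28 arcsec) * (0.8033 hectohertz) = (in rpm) 0.09773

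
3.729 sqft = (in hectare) 3.464e-05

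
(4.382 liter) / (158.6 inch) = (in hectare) 1.088e-07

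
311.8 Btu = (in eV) 2.053e+24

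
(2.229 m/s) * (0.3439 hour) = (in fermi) 2.76e+18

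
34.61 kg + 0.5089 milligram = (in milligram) 3.461e+07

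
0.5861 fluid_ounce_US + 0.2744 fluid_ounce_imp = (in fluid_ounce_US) 0.8497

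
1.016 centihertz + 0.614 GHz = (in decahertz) 6.14e+07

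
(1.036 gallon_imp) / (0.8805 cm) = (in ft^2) 5.758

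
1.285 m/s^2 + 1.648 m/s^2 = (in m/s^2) 2.933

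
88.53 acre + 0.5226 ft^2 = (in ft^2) 3.856e+06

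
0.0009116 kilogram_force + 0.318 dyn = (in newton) 0.008943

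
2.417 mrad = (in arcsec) 498.5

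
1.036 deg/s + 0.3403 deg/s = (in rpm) 0.2294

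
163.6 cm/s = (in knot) 3.18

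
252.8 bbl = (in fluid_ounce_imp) 1.415e+06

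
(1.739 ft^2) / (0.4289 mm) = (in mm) 3.767e+05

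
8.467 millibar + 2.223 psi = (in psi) 2.346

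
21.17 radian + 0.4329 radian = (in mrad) 2.16e+04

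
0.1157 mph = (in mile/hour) 0.1157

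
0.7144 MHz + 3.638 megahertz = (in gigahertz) 0.004352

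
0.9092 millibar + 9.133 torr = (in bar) 0.01309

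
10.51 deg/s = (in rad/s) 0.1834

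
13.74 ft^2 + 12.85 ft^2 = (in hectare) 0.000247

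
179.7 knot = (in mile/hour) 206.8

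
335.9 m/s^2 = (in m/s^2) 335.9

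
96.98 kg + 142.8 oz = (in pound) 222.7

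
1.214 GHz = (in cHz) 1.214e+11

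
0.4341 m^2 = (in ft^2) 4.673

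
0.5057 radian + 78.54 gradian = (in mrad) 1739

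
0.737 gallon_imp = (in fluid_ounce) 113.3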